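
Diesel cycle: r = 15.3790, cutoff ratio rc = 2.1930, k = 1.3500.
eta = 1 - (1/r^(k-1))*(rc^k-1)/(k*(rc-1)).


r^(k-1) = 2.6027
rc^k = 2.8867
eta = 0.5499 = 54.9905%

54.9905%


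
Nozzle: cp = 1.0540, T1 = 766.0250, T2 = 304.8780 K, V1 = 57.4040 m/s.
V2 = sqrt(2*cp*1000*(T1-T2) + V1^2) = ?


dT = 461.1470 K
2*cp*1000*dT = 972097.8760
V1^2 = 3295.2192
V2 = sqrt(975393.0952) = 987.6199 m/s

987.6199 m/s


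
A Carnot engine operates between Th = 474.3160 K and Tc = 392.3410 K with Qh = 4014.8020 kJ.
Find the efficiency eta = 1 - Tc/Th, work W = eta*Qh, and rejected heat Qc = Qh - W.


eta = 1 - 392.3410/474.3160 = 0.1728
W = 0.1728 * 4014.8020 = 693.8695 kJ
Qc = 4014.8020 - 693.8695 = 3320.9325 kJ

eta = 17.2828%, W = 693.8695 kJ, Qc = 3320.9325 kJ


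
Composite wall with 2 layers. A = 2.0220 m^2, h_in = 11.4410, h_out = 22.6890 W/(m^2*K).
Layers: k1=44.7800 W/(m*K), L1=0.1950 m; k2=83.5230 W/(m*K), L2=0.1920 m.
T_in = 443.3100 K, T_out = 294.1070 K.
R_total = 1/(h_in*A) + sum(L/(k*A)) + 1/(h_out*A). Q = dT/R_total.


R_conv_in = 1/(11.4410*2.0220) = 0.0432
R_1 = 0.1950/(44.7800*2.0220) = 0.0022
R_2 = 0.1920/(83.5230*2.0220) = 0.0011
R_conv_out = 1/(22.6890*2.0220) = 0.0218
R_total = 0.0683 K/W
Q = 149.2030 / 0.0683 = 2184.0504 W

R_total = 0.0683 K/W, Q = 2184.0504 W


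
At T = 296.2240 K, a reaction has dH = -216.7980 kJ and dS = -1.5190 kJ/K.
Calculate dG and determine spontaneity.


T*dS = 296.2240 * -1.5190 = -449.9643 kJ
dG = -216.7980 + 449.9643 = 233.1663 kJ (non-spontaneous)

dG = 233.1663 kJ, non-spontaneous


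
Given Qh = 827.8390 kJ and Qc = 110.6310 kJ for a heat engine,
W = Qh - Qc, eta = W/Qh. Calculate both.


W = 827.8390 - 110.6310 = 717.2080 kJ
eta = 717.2080 / 827.8390 = 0.8664 = 86.6362%

W = 717.2080 kJ, eta = 86.6362%


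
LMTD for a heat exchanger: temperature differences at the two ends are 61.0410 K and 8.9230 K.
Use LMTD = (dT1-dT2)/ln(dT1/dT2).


dT1/dT2 = 6.8409
ln(dT1/dT2) = 1.9229
LMTD = 52.1180 / 1.9229 = 27.1037 K

27.1037 K


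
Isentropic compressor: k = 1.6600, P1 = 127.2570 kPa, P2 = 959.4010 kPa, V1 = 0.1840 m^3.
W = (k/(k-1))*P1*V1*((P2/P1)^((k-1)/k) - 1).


(k-1)/k = 0.3976
(P2/P1)^exp = 2.2326
W = 2.5152 * 127.2570 * 0.1840 * (2.2326 - 1) = 72.5923 kJ

72.5923 kJ


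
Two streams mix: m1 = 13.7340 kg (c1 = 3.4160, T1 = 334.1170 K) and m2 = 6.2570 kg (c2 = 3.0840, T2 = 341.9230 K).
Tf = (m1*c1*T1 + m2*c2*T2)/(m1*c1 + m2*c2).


num = 22273.1612
den = 66.2119
Tf = 336.3920 K

336.3920 K


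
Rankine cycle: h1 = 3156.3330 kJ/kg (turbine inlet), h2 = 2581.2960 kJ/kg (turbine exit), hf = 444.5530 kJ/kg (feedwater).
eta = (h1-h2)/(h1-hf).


W = 575.0370 kJ/kg
Q_in = 2711.7800 kJ/kg
eta = 0.2121 = 21.2051%

eta = 21.2051%


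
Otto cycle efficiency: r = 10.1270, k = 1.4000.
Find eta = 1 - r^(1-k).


r^(k-1) = 2.5246
eta = 1 - 1/2.5246 = 0.6039 = 60.3897%

60.3897%


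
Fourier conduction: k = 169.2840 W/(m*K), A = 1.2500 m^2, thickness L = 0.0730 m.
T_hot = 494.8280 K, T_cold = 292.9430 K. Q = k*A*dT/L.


dT = 201.8850 K
Q = 169.2840 * 1.2500 * 201.8850 / 0.0730 = 585203.7729 W

585203.7729 W


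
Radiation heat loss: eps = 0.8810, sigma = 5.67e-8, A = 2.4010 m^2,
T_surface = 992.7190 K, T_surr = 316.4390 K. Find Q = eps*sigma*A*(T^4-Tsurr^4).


T^4 = 9.7119e+11
Tsurr^4 = 1.0027e+10
Q = 0.8810 * 5.67e-8 * 2.4010 * 9.6117e+11 = 115278.7962 W

115278.7962 W


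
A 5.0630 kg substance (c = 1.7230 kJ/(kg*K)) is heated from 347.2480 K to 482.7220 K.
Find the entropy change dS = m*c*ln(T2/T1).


T2/T1 = 1.3901
ln(T2/T1) = 0.3294
dS = 5.0630 * 1.7230 * 0.3294 = 2.8736 kJ/K

2.8736 kJ/K


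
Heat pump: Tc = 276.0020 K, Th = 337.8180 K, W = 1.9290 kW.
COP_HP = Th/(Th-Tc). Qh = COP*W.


COP = 337.8180 / 61.8160 = 5.4649
Qh = 5.4649 * 1.9290 = 10.5418 kW

COP = 5.4649, Qh = 10.5418 kW


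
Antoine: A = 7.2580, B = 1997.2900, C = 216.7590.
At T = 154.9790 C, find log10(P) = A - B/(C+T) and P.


C+T = 371.7380
B/(C+T) = 5.3728
log10(P) = 7.2580 - 5.3728 = 1.8852
P = 10^1.8852 = 76.7639 mmHg

76.7639 mmHg


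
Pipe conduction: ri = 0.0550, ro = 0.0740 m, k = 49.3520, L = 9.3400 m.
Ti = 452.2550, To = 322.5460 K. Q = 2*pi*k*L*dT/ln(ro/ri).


dT = 129.7090 K
ln(ro/ri) = 0.2967
Q = 2*pi*49.3520*9.3400*129.7090 / 0.2967 = 1266010.6639 W

1266010.6639 W


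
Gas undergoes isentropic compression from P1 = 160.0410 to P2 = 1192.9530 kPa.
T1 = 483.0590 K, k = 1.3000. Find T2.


(k-1)/k = 0.2308
(P2/P1)^exp = 1.5897
T2 = 483.0590 * 1.5897 = 767.9296 K

767.9296 K


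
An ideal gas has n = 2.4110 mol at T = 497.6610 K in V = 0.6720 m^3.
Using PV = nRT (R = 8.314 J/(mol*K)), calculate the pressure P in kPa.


P = nRT/V = 2.4110 * 8.314 * 497.6610 / 0.6720
= 9975.6416 / 0.6720 = 14844.7048 Pa = 14.8447 kPa

14.8447 kPa


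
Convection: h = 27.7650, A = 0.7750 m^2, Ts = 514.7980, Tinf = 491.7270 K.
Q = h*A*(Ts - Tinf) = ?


dT = 23.0710 K
Q = 27.7650 * 0.7750 * 23.0710 = 496.4389 W

496.4389 W


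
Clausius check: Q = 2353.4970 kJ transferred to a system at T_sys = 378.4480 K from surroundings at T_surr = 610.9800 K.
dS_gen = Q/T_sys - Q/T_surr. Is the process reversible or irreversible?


dS_sys = 2353.4970/378.4480 = 6.2188 kJ/K
dS_surr = -2353.4970/610.9800 = -3.8520 kJ/K
dS_gen = 6.2188 - 3.8520 = 2.3668 kJ/K (irreversible)

dS_gen = 2.3668 kJ/K, irreversible


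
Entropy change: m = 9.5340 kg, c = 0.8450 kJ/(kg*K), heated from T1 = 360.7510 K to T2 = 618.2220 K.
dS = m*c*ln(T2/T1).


T2/T1 = 1.7137
ln(T2/T1) = 0.5387
dS = 9.5340 * 0.8450 * 0.5387 = 4.3396 kJ/K

4.3396 kJ/K


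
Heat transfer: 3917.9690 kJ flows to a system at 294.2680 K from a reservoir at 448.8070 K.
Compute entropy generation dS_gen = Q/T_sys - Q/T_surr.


dS_sys = 3917.9690/294.2680 = 13.3143 kJ/K
dS_surr = -3917.9690/448.8070 = -8.7297 kJ/K
dS_gen = 13.3143 - 8.7297 = 4.5845 kJ/K (irreversible)

dS_gen = 4.5845 kJ/K, irreversible


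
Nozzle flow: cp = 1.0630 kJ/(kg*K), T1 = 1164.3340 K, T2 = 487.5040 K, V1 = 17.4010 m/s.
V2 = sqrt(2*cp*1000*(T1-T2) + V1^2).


dT = 676.8300 K
2*cp*1000*dT = 1438940.5800
V1^2 = 302.7948
V2 = sqrt(1439243.3748) = 1199.6847 m/s

1199.6847 m/s


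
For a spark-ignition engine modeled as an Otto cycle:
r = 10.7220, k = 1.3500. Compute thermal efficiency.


r^(k-1) = 2.2940
eta = 1 - 1/2.2940 = 0.5641 = 56.4083%

56.4083%


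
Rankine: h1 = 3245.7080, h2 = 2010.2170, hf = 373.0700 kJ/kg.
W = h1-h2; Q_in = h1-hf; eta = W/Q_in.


W = 1235.4910 kJ/kg
Q_in = 2872.6380 kJ/kg
eta = 0.4301 = 43.0089%

eta = 43.0089%


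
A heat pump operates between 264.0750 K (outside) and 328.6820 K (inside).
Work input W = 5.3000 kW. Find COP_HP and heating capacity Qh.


COP = 328.6820 / 64.6070 = 5.0874
Qh = 5.0874 * 5.3000 = 26.9632 kW

COP = 5.0874, Qh = 26.9632 kW


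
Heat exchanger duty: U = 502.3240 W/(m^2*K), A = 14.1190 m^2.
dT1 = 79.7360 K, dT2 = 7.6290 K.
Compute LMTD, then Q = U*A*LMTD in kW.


LMTD = 30.7261 K
Q = 502.3240 * 14.1190 * 30.7261 = 217919.3535 W = 217.9194 kW

217.9194 kW


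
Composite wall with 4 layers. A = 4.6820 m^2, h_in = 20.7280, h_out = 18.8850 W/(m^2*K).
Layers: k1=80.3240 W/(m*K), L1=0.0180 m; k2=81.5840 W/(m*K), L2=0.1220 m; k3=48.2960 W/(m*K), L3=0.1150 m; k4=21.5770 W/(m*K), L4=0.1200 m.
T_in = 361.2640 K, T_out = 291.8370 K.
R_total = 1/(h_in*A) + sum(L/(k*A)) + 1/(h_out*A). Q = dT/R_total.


R_conv_in = 1/(20.7280*4.6820) = 0.0103
R_1 = 0.0180/(80.3240*4.6820) = 4.7863e-05
R_2 = 0.1220/(81.5840*4.6820) = 0.0003
R_3 = 0.1150/(48.2960*4.6820) = 0.0005
R_4 = 0.1200/(21.5770*4.6820) = 0.0012
R_conv_out = 1/(18.8850*4.6820) = 0.0113
R_total = 0.0237 K/W
Q = 69.4270 / 0.0237 = 2932.1915 W

R_total = 0.0237 K/W, Q = 2932.1915 W


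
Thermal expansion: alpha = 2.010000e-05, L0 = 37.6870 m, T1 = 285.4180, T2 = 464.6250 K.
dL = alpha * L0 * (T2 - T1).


dT = 179.2070 K
dL = 2.010000e-05 * 37.6870 * 179.2070 = 0.135751 m
L_final = 37.822751 m

dL = 0.135751 m


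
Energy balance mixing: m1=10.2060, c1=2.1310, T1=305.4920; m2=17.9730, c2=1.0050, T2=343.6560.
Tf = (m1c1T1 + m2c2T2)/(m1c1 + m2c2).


num = 12851.5532
den = 39.8119
Tf = 322.8072 K

322.8072 K


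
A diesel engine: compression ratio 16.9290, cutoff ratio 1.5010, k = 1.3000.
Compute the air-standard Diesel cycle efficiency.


r^(k-1) = 2.3366
rc^k = 1.6955
eta = 0.5430 = 54.2996%

54.2996%


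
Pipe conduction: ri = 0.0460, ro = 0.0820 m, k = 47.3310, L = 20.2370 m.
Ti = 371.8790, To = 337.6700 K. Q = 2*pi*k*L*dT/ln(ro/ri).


dT = 34.2090 K
ln(ro/ri) = 0.5781
Q = 2*pi*47.3310*20.2370*34.2090 / 0.5781 = 356144.0801 W

356144.0801 W


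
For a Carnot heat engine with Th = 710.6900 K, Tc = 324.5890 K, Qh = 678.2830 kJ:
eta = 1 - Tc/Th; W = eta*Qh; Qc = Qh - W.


eta = 1 - 324.5890/710.6900 = 0.5433
W = 0.5433 * 678.2830 = 368.4950 kJ
Qc = 678.2830 - 368.4950 = 309.7880 kJ

eta = 54.3276%, W = 368.4950 kJ, Qc = 309.7880 kJ


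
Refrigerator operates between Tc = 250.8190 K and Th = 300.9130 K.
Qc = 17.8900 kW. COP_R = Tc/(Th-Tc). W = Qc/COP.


COP = 250.8190 / 50.0940 = 5.0070
W = 17.8900 / 5.0070 = 3.5730 kW

COP = 5.0070, W = 3.5730 kW


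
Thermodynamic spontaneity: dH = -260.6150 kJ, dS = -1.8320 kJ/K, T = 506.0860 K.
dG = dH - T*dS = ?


T*dS = 506.0860 * -1.8320 = -927.1496 kJ
dG = -260.6150 + 927.1496 = 666.5346 kJ (non-spontaneous)

dG = 666.5346 kJ, non-spontaneous


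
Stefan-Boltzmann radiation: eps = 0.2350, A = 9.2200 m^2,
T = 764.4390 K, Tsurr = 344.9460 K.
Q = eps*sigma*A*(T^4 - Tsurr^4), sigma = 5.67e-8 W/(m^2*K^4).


T^4 = 3.4148e+11
Tsurr^4 = 1.4158e+10
Q = 0.2350 * 5.67e-8 * 9.2200 * 3.2733e+11 = 40212.7025 W

40212.7025 W


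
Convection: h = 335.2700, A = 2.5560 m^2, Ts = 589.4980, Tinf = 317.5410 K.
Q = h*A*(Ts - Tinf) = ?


dT = 271.9570 K
Q = 335.2700 * 2.5560 * 271.9570 = 233053.5838 W

233053.5838 W


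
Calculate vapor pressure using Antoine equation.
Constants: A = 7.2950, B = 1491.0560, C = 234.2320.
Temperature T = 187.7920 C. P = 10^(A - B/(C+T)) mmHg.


C+T = 422.0240
B/(C+T) = 3.5331
log10(P) = 7.2950 - 3.5331 = 3.7619
P = 10^3.7619 = 5779.5347 mmHg

5779.5347 mmHg


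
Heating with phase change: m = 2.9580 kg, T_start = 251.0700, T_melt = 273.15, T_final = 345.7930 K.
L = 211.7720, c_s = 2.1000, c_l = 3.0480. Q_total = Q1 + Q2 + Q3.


Q1 (sensible, solid) = 2.9580 * 2.1000 * 22.0800 = 137.1565 kJ
Q2 (latent) = 2.9580 * 211.7720 = 626.4216 kJ
Q3 (sensible, liquid) = 2.9580 * 3.0480 * 72.6430 = 654.9481 kJ
Q_total = 1418.5262 kJ

1418.5262 kJ


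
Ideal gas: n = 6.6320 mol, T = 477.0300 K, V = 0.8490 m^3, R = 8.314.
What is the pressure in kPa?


P = nRT/V = 6.6320 * 8.314 * 477.0300 / 0.8490
= 26302.6938 / 0.8490 = 30980.7937 Pa = 30.9808 kPa

30.9808 kPa


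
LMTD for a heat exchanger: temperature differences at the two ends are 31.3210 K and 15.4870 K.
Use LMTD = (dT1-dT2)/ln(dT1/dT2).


dT1/dT2 = 2.0224
ln(dT1/dT2) = 0.7043
LMTD = 15.8340 / 0.7043 = 22.4823 K

22.4823 K


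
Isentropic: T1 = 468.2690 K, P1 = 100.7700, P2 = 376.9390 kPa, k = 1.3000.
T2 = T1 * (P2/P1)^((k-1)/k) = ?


(k-1)/k = 0.2308
(P2/P1)^exp = 1.3559
T2 = 468.2690 * 1.3559 = 634.9102 K

634.9102 K


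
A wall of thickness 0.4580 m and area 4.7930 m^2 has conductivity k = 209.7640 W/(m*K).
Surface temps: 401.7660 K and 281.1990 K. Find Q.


dT = 120.5670 K
Q = 209.7640 * 4.7930 * 120.5670 / 0.4580 = 264667.9550 W

264667.9550 W


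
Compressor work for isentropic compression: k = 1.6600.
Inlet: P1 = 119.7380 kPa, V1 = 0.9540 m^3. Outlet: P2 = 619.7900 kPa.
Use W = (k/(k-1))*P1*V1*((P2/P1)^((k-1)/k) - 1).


(k-1)/k = 0.3976
(P2/P1)^exp = 1.9226
W = 2.5152 * 119.7380 * 0.9540 * (1.9226 - 1) = 265.0628 kJ

265.0628 kJ


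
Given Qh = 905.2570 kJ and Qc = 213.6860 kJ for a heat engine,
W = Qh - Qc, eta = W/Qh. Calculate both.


W = 905.2570 - 213.6860 = 691.5710 kJ
eta = 691.5710 / 905.2570 = 0.7639 = 76.3950%

W = 691.5710 kJ, eta = 76.3950%


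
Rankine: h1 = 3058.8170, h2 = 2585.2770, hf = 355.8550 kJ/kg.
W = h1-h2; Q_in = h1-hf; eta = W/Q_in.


W = 473.5400 kJ/kg
Q_in = 2702.9620 kJ/kg
eta = 0.1752 = 17.5193%

eta = 17.5193%


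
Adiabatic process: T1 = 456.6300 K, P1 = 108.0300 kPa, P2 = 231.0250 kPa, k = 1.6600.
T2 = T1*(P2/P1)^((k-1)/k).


(k-1)/k = 0.3976
(P2/P1)^exp = 1.3529
T2 = 456.6300 * 1.3529 = 617.7529 K

617.7529 K


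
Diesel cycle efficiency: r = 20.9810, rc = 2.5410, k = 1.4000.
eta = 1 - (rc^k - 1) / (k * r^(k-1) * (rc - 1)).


r^(k-1) = 3.3786
rc^k = 3.6898
eta = 0.6310 = 63.0968%

63.0968%


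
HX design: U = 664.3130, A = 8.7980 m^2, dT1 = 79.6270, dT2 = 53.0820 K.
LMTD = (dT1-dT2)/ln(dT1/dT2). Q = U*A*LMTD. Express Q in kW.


LMTD = 65.4599 K
Q = 664.3130 * 8.7980 * 65.4599 = 382588.7075 W = 382.5887 kW

382.5887 kW


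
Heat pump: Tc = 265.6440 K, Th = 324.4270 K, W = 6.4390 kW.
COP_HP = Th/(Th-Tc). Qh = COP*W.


COP = 324.4270 / 58.7830 = 5.5191
Qh = 5.5191 * 6.4390 = 35.5372 kW

COP = 5.5191, Qh = 35.5372 kW


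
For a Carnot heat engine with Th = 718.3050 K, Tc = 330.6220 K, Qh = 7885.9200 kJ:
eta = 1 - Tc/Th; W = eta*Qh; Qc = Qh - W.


eta = 1 - 330.6220/718.3050 = 0.5397
W = 0.5397 * 7885.9200 = 4256.1824 kJ
Qc = 7885.9200 - 4256.1824 = 3629.7376 kJ

eta = 53.9719%, W = 4256.1824 kJ, Qc = 3629.7376 kJ


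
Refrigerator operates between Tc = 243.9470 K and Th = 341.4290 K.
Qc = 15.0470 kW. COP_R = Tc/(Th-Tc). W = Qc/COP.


COP = 243.9470 / 97.4820 = 2.5025
W = 15.0470 / 2.5025 = 6.0128 kW

COP = 2.5025, W = 6.0128 kW


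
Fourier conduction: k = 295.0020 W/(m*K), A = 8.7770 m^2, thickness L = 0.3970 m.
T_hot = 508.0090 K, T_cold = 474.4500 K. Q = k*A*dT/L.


dT = 33.5590 K
Q = 295.0020 * 8.7770 * 33.5590 / 0.3970 = 218871.6758 W

218871.6758 W


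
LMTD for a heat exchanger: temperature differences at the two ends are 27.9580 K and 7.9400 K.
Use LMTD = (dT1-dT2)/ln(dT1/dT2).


dT1/dT2 = 3.5212
ln(dT1/dT2) = 1.2588
LMTD = 20.0180 / 1.2588 = 15.9026 K

15.9026 K


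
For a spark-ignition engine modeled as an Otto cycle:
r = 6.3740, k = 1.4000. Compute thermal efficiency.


r^(k-1) = 2.0978
eta = 1 - 1/2.0978 = 0.5233 = 52.3311%

52.3311%


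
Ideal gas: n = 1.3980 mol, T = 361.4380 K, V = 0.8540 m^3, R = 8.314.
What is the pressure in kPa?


P = nRT/V = 1.3980 * 8.314 * 361.4380 / 0.8540
= 4200.9838 / 0.8540 = 4919.1847 Pa = 4.9192 kPa

4.9192 kPa


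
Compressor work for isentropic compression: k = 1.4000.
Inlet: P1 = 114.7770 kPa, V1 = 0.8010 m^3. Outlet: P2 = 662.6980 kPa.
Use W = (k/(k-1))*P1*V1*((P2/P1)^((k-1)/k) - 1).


(k-1)/k = 0.2857
(P2/P1)^exp = 1.6503
W = 3.5000 * 114.7770 * 0.8010 * (1.6503 - 1) = 209.2485 kJ

209.2485 kJ


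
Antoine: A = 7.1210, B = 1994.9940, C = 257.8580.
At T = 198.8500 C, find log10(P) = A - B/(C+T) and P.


C+T = 456.7080
B/(C+T) = 4.3682
log10(P) = 7.1210 - 4.3682 = 2.7528
P = 10^2.7528 = 565.9726 mmHg

565.9726 mmHg


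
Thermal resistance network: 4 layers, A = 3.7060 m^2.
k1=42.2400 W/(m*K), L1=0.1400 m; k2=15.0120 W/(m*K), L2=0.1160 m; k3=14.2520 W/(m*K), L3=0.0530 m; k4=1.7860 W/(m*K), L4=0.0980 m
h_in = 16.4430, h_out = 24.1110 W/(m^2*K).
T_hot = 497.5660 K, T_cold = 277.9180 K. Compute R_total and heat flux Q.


R_conv_in = 1/(16.4430*3.7060) = 0.0164
R_1 = 0.1400/(42.2400*3.7060) = 0.0009
R_2 = 0.1160/(15.0120*3.7060) = 0.0021
R_3 = 0.0530/(14.2520*3.7060) = 0.0010
R_4 = 0.0980/(1.7860*3.7060) = 0.0148
R_conv_out = 1/(24.1110*3.7060) = 0.0112
R_total = 0.0464 K/W
Q = 219.6480 / 0.0464 = 4734.7805 W

R_total = 0.0464 K/W, Q = 4734.7805 W


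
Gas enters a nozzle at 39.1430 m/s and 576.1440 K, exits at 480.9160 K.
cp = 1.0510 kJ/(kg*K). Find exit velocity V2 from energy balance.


dT = 95.2280 K
2*cp*1000*dT = 200169.2560
V1^2 = 1532.1744
V2 = sqrt(201701.4304) = 449.1118 m/s

449.1118 m/s


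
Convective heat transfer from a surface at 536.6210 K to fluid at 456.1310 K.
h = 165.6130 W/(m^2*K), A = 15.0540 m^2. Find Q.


dT = 80.4900 K
Q = 165.6130 * 15.0540 * 80.4900 = 200672.6858 W

200672.6858 W


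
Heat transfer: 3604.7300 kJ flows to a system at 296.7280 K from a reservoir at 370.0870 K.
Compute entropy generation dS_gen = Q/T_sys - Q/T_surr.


dS_sys = 3604.7300/296.7280 = 12.1483 kJ/K
dS_surr = -3604.7300/370.0870 = -9.7402 kJ/K
dS_gen = 12.1483 - 9.7402 = 2.4080 kJ/K (irreversible)

dS_gen = 2.4080 kJ/K, irreversible


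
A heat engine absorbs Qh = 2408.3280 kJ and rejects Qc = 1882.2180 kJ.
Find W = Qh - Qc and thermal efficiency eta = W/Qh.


W = 2408.3280 - 1882.2180 = 526.1100 kJ
eta = 526.1100 / 2408.3280 = 0.2185 = 21.8454%

W = 526.1100 kJ, eta = 21.8454%


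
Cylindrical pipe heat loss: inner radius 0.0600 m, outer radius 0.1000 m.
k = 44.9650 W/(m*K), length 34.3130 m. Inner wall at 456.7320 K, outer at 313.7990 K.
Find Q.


dT = 142.9330 K
ln(ro/ri) = 0.5108
Q = 2*pi*44.9650*34.3130*142.9330 / 0.5108 = 2712520.2656 W

2712520.2656 W


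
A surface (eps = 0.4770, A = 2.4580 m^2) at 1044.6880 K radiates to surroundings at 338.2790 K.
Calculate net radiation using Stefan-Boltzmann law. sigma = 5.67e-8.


T^4 = 1.1911e+12
Tsurr^4 = 1.3095e+10
Q = 0.4770 * 5.67e-8 * 2.4580 * 1.1780e+12 = 78312.0675 W

78312.0675 W


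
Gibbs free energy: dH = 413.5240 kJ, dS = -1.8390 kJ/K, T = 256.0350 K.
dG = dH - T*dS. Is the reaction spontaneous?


T*dS = 256.0350 * -1.8390 = -470.8484 kJ
dG = 413.5240 + 470.8484 = 884.3724 kJ (non-spontaneous)

dG = 884.3724 kJ, non-spontaneous


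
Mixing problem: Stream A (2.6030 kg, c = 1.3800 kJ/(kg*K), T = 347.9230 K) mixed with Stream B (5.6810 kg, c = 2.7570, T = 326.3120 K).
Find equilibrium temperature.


num = 6360.6554
den = 19.2547
Tf = 330.3437 K

330.3437 K


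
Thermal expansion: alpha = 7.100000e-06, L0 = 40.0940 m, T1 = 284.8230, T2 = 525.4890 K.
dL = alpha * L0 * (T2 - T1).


dT = 240.6660 K
dL = 7.100000e-06 * 40.0940 * 240.6660 = 0.068510 m
L_final = 40.162510 m

dL = 0.068510 m


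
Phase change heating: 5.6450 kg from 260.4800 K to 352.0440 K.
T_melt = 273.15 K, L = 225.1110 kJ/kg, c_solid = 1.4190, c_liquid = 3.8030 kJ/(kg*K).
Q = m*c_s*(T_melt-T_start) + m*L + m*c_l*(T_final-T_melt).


Q1 (sensible, solid) = 5.6450 * 1.4190 * 12.6700 = 101.4899 kJ
Q2 (latent) = 5.6450 * 225.1110 = 1270.7516 kJ
Q3 (sensible, liquid) = 5.6450 * 3.8030 * 78.8940 = 1693.6913 kJ
Q_total = 3065.9328 kJ

3065.9328 kJ


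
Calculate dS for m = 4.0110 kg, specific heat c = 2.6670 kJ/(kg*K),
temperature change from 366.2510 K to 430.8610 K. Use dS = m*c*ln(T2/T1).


T2/T1 = 1.1764
ln(T2/T1) = 0.1625
dS = 4.0110 * 2.6670 * 0.1625 = 1.7380 kJ/K

1.7380 kJ/K


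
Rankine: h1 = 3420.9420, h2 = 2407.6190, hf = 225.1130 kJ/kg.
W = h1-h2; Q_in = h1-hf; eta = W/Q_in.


W = 1013.3230 kJ/kg
Q_in = 3195.8290 kJ/kg
eta = 0.3171 = 31.7077%

eta = 31.7077%


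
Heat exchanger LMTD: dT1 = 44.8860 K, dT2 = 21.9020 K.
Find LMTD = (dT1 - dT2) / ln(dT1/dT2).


dT1/dT2 = 2.0494
ln(dT1/dT2) = 0.7175
LMTD = 22.9840 / 0.7175 = 32.0313 K

32.0313 K


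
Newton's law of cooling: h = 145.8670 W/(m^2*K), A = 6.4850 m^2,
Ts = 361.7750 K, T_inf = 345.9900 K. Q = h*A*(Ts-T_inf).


dT = 15.7850 K
Q = 145.8670 * 6.4850 * 15.7850 = 14931.7812 W

14931.7812 W


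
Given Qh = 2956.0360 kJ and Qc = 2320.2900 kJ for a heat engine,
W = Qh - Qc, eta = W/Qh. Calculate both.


W = 2956.0360 - 2320.2900 = 635.7460 kJ
eta = 635.7460 / 2956.0360 = 0.2151 = 21.5067%

W = 635.7460 kJ, eta = 21.5067%


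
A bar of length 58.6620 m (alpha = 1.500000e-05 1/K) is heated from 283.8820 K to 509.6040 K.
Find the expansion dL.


dT = 225.7220 K
dL = 1.500000e-05 * 58.6620 * 225.7220 = 0.198620 m
L_final = 58.860620 m

dL = 0.198620 m


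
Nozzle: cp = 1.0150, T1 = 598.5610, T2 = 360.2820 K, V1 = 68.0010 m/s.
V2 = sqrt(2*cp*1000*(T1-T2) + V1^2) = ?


dT = 238.2790 K
2*cp*1000*dT = 483706.3700
V1^2 = 4624.1360
V2 = sqrt(488330.5060) = 698.8065 m/s

698.8065 m/s


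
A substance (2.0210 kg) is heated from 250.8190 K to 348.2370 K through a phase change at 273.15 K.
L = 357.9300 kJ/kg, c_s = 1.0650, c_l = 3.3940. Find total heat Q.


Q1 (sensible, solid) = 2.0210 * 1.0650 * 22.3310 = 48.0645 kJ
Q2 (latent) = 2.0210 * 357.9300 = 723.3765 kJ
Q3 (sensible, liquid) = 2.0210 * 3.3940 * 75.0870 = 515.0423 kJ
Q_total = 1286.4833 kJ

1286.4833 kJ


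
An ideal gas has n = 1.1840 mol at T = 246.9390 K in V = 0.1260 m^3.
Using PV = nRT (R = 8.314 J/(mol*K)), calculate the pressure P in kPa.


P = nRT/V = 1.1840 * 8.314 * 246.9390 / 0.1260
= 2430.8122 / 0.1260 = 19292.1603 Pa = 19.2922 kPa

19.2922 kPa


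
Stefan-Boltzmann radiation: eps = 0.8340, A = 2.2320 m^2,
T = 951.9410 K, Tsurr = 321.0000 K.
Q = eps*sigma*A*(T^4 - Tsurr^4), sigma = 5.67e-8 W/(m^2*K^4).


T^4 = 8.2118e+11
Tsurr^4 = 1.0617e+10
Q = 0.8340 * 5.67e-8 * 2.2320 * 8.1057e+11 = 85552.2871 W

85552.2871 W


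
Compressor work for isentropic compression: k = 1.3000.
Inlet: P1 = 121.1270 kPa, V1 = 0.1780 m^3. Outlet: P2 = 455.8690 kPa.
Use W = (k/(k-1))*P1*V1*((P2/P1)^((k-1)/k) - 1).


(k-1)/k = 0.2308
(P2/P1)^exp = 1.3578
W = 4.3333 * 121.1270 * 0.1780 * (1.3578 - 1) = 33.4275 kJ

33.4275 kJ


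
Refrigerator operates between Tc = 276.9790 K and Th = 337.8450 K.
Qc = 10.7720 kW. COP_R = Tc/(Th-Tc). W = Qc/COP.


COP = 276.9790 / 60.8660 = 4.5506
W = 10.7720 / 4.5506 = 2.3671 kW

COP = 4.5506, W = 2.3671 kW


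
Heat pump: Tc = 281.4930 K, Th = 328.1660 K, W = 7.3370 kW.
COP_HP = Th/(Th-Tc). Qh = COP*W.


COP = 328.1660 / 46.6730 = 7.0312
Qh = 7.0312 * 7.3370 = 51.5877 kW

COP = 7.0312, Qh = 51.5877 kW


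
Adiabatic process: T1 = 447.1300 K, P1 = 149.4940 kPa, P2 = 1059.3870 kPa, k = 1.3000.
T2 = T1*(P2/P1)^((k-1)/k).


(k-1)/k = 0.2308
(P2/P1)^exp = 1.5713
T2 = 447.1300 * 1.5713 = 702.5659 K

702.5659 K


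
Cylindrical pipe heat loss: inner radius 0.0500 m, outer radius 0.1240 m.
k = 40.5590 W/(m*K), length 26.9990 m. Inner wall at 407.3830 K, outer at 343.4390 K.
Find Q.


dT = 63.9440 K
ln(ro/ri) = 0.9083
Q = 2*pi*40.5590*26.9990*63.9440 / 0.9083 = 484401.0616 W

484401.0616 W


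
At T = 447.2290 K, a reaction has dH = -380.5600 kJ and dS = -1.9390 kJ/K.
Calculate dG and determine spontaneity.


T*dS = 447.2290 * -1.9390 = -867.1770 kJ
dG = -380.5600 + 867.1770 = 486.6170 kJ (non-spontaneous)

dG = 486.6170 kJ, non-spontaneous


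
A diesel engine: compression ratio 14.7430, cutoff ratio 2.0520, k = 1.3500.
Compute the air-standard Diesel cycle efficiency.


r^(k-1) = 2.5645
rc^k = 2.6390
eta = 0.5500 = 54.9988%

54.9988%


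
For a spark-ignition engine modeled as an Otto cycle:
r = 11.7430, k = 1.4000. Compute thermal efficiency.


r^(k-1) = 2.6786
eta = 1 - 1/2.6786 = 0.6267 = 62.6674%

62.6674%


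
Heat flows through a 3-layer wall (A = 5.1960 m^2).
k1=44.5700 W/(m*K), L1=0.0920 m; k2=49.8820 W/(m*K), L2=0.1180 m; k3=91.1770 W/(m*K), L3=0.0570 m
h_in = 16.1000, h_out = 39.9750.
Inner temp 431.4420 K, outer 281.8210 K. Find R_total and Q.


R_conv_in = 1/(16.1000*5.1960) = 0.0120
R_1 = 0.0920/(44.5700*5.1960) = 0.0004
R_2 = 0.1180/(49.8820*5.1960) = 0.0005
R_3 = 0.0570/(91.1770*5.1960) = 0.0001
R_conv_out = 1/(39.9750*5.1960) = 0.0048
R_total = 0.0177 K/W
Q = 149.6210 / 0.0177 = 8433.6183 W

R_total = 0.0177 K/W, Q = 8433.6183 W


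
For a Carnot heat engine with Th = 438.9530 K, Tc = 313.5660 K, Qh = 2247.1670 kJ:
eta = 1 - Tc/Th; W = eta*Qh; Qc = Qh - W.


eta = 1 - 313.5660/438.9530 = 0.2857
W = 0.2857 * 2247.1670 = 641.9036 kJ
Qc = 2247.1670 - 641.9036 = 1605.2634 kJ

eta = 28.5650%, W = 641.9036 kJ, Qc = 1605.2634 kJ


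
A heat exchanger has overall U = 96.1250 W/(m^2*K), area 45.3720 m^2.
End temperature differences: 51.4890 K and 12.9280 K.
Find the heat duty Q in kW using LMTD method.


LMTD = 27.9029 K
Q = 96.1250 * 45.3720 * 27.9029 = 121695.1031 W = 121.6951 kW

121.6951 kW


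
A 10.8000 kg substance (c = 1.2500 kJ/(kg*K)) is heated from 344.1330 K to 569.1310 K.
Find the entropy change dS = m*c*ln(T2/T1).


T2/T1 = 1.6538
ln(T2/T1) = 0.5031
dS = 10.8000 * 1.2500 * 0.5031 = 6.7916 kJ/K

6.7916 kJ/K


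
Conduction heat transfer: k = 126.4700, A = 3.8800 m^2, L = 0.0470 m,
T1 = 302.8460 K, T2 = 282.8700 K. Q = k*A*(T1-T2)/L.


dT = 19.9760 K
Q = 126.4700 * 3.8800 * 19.9760 / 0.0470 = 208559.4705 W

208559.4705 W


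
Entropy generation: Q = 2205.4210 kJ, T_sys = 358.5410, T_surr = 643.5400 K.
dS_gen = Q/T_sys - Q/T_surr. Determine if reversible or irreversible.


dS_sys = 2205.4210/358.5410 = 6.1511 kJ/K
dS_surr = -2205.4210/643.5400 = -3.4270 kJ/K
dS_gen = 6.1511 - 3.4270 = 2.7241 kJ/K (irreversible)

dS_gen = 2.7241 kJ/K, irreversible


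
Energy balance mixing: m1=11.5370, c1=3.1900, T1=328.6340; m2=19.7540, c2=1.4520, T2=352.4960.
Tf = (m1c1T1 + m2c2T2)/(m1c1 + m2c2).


num = 22205.3020
den = 65.4858
Tf = 339.0856 K

339.0856 K


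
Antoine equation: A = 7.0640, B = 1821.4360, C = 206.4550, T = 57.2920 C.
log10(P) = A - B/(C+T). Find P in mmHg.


C+T = 263.7470
B/(C+T) = 6.9060
log10(P) = 7.0640 - 6.9060 = 0.1580
P = 10^0.1580 = 1.4388 mmHg

1.4388 mmHg


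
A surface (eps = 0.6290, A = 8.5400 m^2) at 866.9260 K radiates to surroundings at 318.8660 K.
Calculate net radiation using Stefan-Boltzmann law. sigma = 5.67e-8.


T^4 = 5.6484e+11
Tsurr^4 = 1.0338e+10
Q = 0.6290 * 5.67e-8 * 8.5400 * 5.5451e+11 = 168887.4888 W

168887.4888 W


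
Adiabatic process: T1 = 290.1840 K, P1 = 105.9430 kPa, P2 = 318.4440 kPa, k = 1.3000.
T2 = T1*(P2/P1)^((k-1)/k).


(k-1)/k = 0.2308
(P2/P1)^exp = 1.2891
T2 = 290.1840 * 1.2891 = 374.0866 K

374.0866 K


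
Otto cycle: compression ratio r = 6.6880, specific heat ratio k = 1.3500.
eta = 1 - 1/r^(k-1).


r^(k-1) = 1.9447
eta = 1 - 1/1.9447 = 0.4858 = 48.5783%

48.5783%


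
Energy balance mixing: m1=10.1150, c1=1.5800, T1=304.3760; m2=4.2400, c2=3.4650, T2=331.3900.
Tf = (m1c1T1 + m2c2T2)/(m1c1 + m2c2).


num = 9733.0952
den = 30.6733
Tf = 317.3149 K

317.3149 K


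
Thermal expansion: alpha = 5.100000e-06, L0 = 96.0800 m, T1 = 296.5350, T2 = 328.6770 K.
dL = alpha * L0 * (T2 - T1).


dT = 32.1420 K
dL = 5.100000e-06 * 96.0800 * 32.1420 = 0.015750 m
L_final = 96.095750 m

dL = 0.015750 m


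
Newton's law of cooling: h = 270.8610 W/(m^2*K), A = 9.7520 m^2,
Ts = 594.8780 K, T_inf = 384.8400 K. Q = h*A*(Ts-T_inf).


dT = 210.0380 K
Q = 270.8610 * 9.7520 * 210.0380 = 554802.0337 W

554802.0337 W


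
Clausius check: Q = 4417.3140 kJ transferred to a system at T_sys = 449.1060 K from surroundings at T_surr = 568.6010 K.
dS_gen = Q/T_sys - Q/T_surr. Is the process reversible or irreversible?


dS_sys = 4417.3140/449.1060 = 9.8358 kJ/K
dS_surr = -4417.3140/568.6010 = -7.7687 kJ/K
dS_gen = 9.8358 - 7.7687 = 2.0671 kJ/K (irreversible)

dS_gen = 2.0671 kJ/K, irreversible


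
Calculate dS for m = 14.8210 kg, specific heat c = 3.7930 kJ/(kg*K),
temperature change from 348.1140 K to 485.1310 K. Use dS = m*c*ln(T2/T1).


T2/T1 = 1.3936
ln(T2/T1) = 0.3319
dS = 14.8210 * 3.7930 * 0.3319 = 18.6575 kJ/K

18.6575 kJ/K


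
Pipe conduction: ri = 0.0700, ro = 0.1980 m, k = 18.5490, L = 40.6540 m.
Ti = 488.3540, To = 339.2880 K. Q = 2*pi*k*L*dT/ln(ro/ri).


dT = 149.0660 K
ln(ro/ri) = 1.0398
Q = 2*pi*18.5490*40.6540*149.0660 / 1.0398 = 679272.7935 W

679272.7935 W


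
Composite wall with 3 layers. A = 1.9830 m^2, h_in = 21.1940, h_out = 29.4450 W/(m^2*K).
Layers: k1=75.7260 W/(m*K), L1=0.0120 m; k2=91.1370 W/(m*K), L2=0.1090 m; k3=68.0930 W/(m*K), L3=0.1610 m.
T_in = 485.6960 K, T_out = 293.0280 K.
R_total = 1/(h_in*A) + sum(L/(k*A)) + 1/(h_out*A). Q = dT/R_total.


R_conv_in = 1/(21.1940*1.9830) = 0.0238
R_1 = 0.0120/(75.7260*1.9830) = 7.9912e-05
R_2 = 0.1090/(91.1370*1.9830) = 0.0006
R_3 = 0.1610/(68.0930*1.9830) = 0.0012
R_conv_out = 1/(29.4450*1.9830) = 0.0171
R_total = 0.0428 K/W
Q = 192.6680 / 0.0428 = 4502.0519 W

R_total = 0.0428 K/W, Q = 4502.0519 W


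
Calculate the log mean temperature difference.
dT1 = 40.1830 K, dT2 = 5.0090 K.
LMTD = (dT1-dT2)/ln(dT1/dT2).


dT1/dT2 = 8.0222
ln(dT1/dT2) = 2.0822
LMTD = 35.1740 / 2.0822 = 16.8926 K

16.8926 K


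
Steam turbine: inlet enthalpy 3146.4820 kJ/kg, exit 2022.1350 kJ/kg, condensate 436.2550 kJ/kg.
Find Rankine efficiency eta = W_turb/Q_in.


W = 1124.3470 kJ/kg
Q_in = 2710.2270 kJ/kg
eta = 0.4149 = 41.4853%

eta = 41.4853%


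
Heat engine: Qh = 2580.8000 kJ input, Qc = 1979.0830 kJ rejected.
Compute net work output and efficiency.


W = 2580.8000 - 1979.0830 = 601.7170 kJ
eta = 601.7170 / 2580.8000 = 0.2332 = 23.3151%

W = 601.7170 kJ, eta = 23.3151%


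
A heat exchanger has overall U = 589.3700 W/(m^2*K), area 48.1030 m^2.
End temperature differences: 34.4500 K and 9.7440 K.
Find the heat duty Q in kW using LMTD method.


LMTD = 19.5636 K
Q = 589.3700 * 48.1030 * 19.5636 = 554636.3778 W = 554.6364 kW

554.6364 kW


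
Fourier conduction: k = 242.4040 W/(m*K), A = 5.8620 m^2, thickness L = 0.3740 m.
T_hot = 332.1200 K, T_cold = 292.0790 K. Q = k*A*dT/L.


dT = 40.0410 K
Q = 242.4040 * 5.8620 * 40.0410 / 0.3740 = 152131.4165 W

152131.4165 W


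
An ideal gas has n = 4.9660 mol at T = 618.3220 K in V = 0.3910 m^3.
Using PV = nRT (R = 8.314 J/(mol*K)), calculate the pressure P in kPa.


P = nRT/V = 4.9660 * 8.314 * 618.3220 / 0.3910
= 25528.8608 / 0.3910 = 65291.2040 Pa = 65.2912 kPa

65.2912 kPa


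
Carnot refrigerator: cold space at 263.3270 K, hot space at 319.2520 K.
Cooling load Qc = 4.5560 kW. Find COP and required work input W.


COP = 263.3270 / 55.9250 = 4.7086
W = 4.5560 / 4.7086 = 0.9676 kW

COP = 4.7086, W = 0.9676 kW


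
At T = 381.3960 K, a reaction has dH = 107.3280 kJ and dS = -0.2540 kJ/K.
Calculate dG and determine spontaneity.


T*dS = 381.3960 * -0.2540 = -96.8746 kJ
dG = 107.3280 + 96.8746 = 204.2026 kJ (non-spontaneous)

dG = 204.2026 kJ, non-spontaneous


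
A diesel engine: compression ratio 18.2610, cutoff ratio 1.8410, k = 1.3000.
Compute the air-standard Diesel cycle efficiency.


r^(k-1) = 2.3903
rc^k = 2.2109
eta = 0.5366 = 53.6646%

53.6646%


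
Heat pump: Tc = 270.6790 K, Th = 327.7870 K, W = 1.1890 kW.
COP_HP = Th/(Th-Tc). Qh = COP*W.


COP = 327.7870 / 57.1080 = 5.7398
Qh = 5.7398 * 1.1890 = 6.8246 kW

COP = 5.7398, Qh = 6.8246 kW


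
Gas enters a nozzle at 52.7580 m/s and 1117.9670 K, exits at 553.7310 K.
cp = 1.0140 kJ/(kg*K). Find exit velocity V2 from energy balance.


dT = 564.2360 K
2*cp*1000*dT = 1144270.6080
V1^2 = 2783.4066
V2 = sqrt(1147054.0146) = 1071.0061 m/s

1071.0061 m/s


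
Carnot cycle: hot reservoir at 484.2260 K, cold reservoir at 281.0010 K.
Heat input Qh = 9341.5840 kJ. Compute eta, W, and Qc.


eta = 1 - 281.0010/484.2260 = 0.4197
W = 0.4197 * 9341.5840 = 3920.5731 kJ
Qc = 9341.5840 - 3920.5731 = 5421.0109 kJ

eta = 41.9690%, W = 3920.5731 kJ, Qc = 5421.0109 kJ


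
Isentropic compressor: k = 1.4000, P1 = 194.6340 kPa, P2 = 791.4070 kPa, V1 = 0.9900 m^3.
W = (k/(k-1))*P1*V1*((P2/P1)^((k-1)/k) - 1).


(k-1)/k = 0.2857
(P2/P1)^exp = 1.4930
W = 3.5000 * 194.6340 * 0.9900 * (1.4930 - 1) = 332.4639 kJ

332.4639 kJ


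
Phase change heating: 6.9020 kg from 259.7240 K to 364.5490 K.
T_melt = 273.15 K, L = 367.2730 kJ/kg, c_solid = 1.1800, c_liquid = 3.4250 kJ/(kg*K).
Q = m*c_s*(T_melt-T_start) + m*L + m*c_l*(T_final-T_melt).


Q1 (sensible, solid) = 6.9020 * 1.1800 * 13.4260 = 109.3462 kJ
Q2 (latent) = 6.9020 * 367.2730 = 2534.9182 kJ
Q3 (sensible, liquid) = 6.9020 * 3.4250 * 91.3990 = 2160.6130 kJ
Q_total = 4804.8774 kJ

4804.8774 kJ


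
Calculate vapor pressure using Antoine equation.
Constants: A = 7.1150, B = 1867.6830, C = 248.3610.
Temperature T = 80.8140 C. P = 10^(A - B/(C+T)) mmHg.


C+T = 329.1750
B/(C+T) = 5.6738
log10(P) = 7.1150 - 5.6738 = 1.4412
P = 10^1.4412 = 27.6166 mmHg

27.6166 mmHg


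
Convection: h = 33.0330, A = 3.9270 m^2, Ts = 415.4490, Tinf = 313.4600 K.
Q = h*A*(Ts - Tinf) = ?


dT = 101.9890 K
Q = 33.0330 * 3.9270 * 101.9890 = 13230.0734 W

13230.0734 W


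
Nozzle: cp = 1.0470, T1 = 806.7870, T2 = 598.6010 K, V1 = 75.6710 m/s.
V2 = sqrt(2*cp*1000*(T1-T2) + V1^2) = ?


dT = 208.1860 K
2*cp*1000*dT = 435941.4840
V1^2 = 5726.1002
V2 = sqrt(441667.5842) = 664.5808 m/s

664.5808 m/s


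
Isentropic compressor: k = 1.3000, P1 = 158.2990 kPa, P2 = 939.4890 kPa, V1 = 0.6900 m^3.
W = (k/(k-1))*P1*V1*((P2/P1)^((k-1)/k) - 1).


(k-1)/k = 0.2308
(P2/P1)^exp = 1.5083
W = 4.3333 * 158.2990 * 0.6900 * (1.5083 - 1) = 240.5729 kJ

240.5729 kJ


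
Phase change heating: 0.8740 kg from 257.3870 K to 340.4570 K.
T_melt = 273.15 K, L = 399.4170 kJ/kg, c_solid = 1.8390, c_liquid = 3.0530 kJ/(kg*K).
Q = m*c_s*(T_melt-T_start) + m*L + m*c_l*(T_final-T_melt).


Q1 (sensible, solid) = 0.8740 * 1.8390 * 15.7630 = 25.3356 kJ
Q2 (latent) = 0.8740 * 399.4170 = 349.0905 kJ
Q3 (sensible, liquid) = 0.8740 * 3.0530 * 67.3070 = 179.5967 kJ
Q_total = 554.0229 kJ

554.0229 kJ


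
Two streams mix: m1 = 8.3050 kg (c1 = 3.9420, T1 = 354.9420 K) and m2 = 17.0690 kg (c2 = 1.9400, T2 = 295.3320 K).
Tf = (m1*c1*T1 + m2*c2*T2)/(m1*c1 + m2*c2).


num = 21399.7837
den = 65.8522
Tf = 324.9670 K

324.9670 K


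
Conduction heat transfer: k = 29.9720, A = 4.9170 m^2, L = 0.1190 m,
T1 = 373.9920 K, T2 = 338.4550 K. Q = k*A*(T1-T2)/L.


dT = 35.5370 K
Q = 29.9720 * 4.9170 * 35.5370 / 0.1190 = 44009.8343 W

44009.8343 W


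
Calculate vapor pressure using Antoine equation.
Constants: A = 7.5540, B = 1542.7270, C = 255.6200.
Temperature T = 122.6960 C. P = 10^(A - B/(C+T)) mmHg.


C+T = 378.3160
B/(C+T) = 4.0779
log10(P) = 7.5540 - 4.0779 = 3.4761
P = 10^3.4761 = 2993.0961 mmHg

2993.0961 mmHg


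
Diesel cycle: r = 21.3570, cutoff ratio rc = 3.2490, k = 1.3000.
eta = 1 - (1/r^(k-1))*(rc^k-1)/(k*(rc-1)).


r^(k-1) = 2.5053
rc^k = 4.6267
eta = 0.5049 = 50.4868%

50.4868%


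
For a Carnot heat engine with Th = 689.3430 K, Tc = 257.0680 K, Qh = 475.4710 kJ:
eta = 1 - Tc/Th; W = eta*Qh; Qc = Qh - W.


eta = 1 - 257.0680/689.3430 = 0.6271
W = 0.6271 * 475.4710 = 298.1596 kJ
Qc = 475.4710 - 298.1596 = 177.3114 kJ

eta = 62.7083%, W = 298.1596 kJ, Qc = 177.3114 kJ


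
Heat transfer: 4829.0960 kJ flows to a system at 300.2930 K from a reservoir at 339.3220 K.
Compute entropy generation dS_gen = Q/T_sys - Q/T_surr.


dS_sys = 4829.0960/300.2930 = 16.0813 kJ/K
dS_surr = -4829.0960/339.3220 = -14.2316 kJ/K
dS_gen = 16.0813 - 14.2316 = 1.8497 kJ/K (irreversible)

dS_gen = 1.8497 kJ/K, irreversible


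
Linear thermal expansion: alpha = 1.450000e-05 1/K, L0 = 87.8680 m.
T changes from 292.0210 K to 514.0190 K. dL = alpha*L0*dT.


dT = 221.9980 K
dL = 1.450000e-05 * 87.8680 * 221.9980 = 0.282845 m
L_final = 88.150845 m

dL = 0.282845 m


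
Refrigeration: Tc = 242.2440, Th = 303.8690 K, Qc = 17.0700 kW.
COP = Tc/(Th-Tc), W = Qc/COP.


COP = 242.2440 / 61.6250 = 3.9309
W = 17.0700 / 3.9309 = 4.3425 kW

COP = 3.9309, W = 4.3425 kW


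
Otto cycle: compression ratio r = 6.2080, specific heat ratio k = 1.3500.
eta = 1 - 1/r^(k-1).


r^(k-1) = 1.8947
eta = 1 - 1/1.8947 = 0.4722 = 47.2203%

47.2203%


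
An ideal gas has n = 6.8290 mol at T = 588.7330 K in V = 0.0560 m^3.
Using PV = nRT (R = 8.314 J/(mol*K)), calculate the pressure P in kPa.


P = nRT/V = 6.8290 * 8.314 * 588.7330 / 0.0560
= 33426.0850 / 0.0560 = 596894.3743 Pa = 596.8944 kPa

596.8944 kPa


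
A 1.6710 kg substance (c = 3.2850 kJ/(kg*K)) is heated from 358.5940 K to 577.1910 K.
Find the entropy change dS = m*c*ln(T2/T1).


T2/T1 = 1.6096
ln(T2/T1) = 0.4760
dS = 1.6710 * 3.2850 * 0.4760 = 2.6128 kJ/K

2.6128 kJ/K


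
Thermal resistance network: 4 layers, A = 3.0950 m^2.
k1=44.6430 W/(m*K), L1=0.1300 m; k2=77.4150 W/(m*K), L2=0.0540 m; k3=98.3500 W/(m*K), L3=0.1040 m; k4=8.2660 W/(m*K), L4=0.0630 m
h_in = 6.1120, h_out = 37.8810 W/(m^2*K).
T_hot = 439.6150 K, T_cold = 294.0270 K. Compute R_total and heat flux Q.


R_conv_in = 1/(6.1120*3.0950) = 0.0529
R_1 = 0.1300/(44.6430*3.0950) = 0.0009
R_2 = 0.0540/(77.4150*3.0950) = 0.0002
R_3 = 0.1040/(98.3500*3.0950) = 0.0003
R_4 = 0.0630/(8.2660*3.0950) = 0.0025
R_conv_out = 1/(37.8810*3.0950) = 0.0085
R_total = 0.0654 K/W
Q = 145.5880 / 0.0654 = 2227.3642 W

R_total = 0.0654 K/W, Q = 2227.3642 W


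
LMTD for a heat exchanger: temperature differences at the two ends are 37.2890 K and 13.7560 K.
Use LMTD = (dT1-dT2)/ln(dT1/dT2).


dT1/dT2 = 2.7107
ln(dT1/dT2) = 0.9972
LMTD = 23.5330 / 0.9972 = 23.5985 K

23.5985 K


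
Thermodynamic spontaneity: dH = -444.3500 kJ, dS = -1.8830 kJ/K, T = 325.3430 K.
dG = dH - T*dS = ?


T*dS = 325.3430 * -1.8830 = -612.6209 kJ
dG = -444.3500 + 612.6209 = 168.2709 kJ (non-spontaneous)

dG = 168.2709 kJ, non-spontaneous


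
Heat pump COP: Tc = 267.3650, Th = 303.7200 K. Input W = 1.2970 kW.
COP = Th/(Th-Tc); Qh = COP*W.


COP = 303.7200 / 36.3550 = 8.3543
Qh = 8.3543 * 1.2970 = 10.8355 kW

COP = 8.3543, Qh = 10.8355 kW


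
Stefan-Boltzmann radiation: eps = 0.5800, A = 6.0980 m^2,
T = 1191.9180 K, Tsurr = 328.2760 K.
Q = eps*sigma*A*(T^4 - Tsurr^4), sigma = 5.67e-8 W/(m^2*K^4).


T^4 = 2.0183e+12
Tsurr^4 = 1.1613e+10
Q = 0.5800 * 5.67e-8 * 6.0980 * 2.0067e+12 = 402418.4017 W

402418.4017 W


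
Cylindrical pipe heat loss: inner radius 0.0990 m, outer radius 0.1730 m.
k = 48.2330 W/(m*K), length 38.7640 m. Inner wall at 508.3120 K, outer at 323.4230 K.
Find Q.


dT = 184.8890 K
ln(ro/ri) = 0.5582
Q = 2*pi*48.2330*38.7640*184.8890 / 0.5582 = 3891311.1087 W

3891311.1087 W


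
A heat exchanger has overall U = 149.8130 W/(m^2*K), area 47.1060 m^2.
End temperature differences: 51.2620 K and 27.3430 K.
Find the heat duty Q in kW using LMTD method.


LMTD = 38.0579 K
Q = 149.8130 * 47.1060 * 38.0579 = 268578.3123 W = 268.5783 kW

268.5783 kW


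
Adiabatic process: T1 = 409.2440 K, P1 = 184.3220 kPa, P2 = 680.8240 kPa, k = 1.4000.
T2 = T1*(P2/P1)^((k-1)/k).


(k-1)/k = 0.2857
(P2/P1)^exp = 1.4525
T2 = 409.2440 * 1.4525 = 594.4469 K

594.4469 K


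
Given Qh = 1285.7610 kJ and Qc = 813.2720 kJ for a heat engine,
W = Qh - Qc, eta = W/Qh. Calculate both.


W = 1285.7610 - 813.2720 = 472.4890 kJ
eta = 472.4890 / 1285.7610 = 0.3675 = 36.7478%

W = 472.4890 kJ, eta = 36.7478%


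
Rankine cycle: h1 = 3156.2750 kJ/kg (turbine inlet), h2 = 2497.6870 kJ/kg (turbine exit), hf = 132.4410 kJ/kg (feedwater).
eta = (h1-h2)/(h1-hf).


W = 658.5880 kJ/kg
Q_in = 3023.8340 kJ/kg
eta = 0.2178 = 21.7799%

eta = 21.7799%


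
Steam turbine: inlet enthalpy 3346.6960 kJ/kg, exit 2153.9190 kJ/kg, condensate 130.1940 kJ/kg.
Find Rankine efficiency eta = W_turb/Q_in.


W = 1192.7770 kJ/kg
Q_in = 3216.5020 kJ/kg
eta = 0.3708 = 37.0830%

eta = 37.0830%


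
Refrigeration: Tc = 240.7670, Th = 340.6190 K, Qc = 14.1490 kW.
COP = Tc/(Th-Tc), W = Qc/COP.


COP = 240.7670 / 99.8520 = 2.4112
W = 14.1490 / 2.4112 = 5.8679 kW

COP = 2.4112, W = 5.8679 kW


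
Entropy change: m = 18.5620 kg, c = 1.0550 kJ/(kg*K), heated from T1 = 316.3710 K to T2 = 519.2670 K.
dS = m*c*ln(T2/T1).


T2/T1 = 1.6413
ln(T2/T1) = 0.4955
dS = 18.5620 * 1.0550 * 0.4955 = 9.7034 kJ/K

9.7034 kJ/K


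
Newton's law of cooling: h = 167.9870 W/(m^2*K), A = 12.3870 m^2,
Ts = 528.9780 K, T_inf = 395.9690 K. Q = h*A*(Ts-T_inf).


dT = 133.0090 K
Q = 167.9870 * 12.3870 * 133.0090 = 276772.4386 W

276772.4386 W


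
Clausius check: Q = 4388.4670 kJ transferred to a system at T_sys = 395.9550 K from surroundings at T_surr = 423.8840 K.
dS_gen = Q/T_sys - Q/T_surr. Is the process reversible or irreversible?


dS_sys = 4388.4670/395.9550 = 11.0832 kJ/K
dS_surr = -4388.4670/423.8840 = -10.3530 kJ/K
dS_gen = 11.0832 - 10.3530 = 0.7303 kJ/K (irreversible)

dS_gen = 0.7303 kJ/K, irreversible


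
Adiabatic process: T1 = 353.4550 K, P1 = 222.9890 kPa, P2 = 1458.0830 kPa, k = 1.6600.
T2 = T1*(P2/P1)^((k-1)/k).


(k-1)/k = 0.3976
(P2/P1)^exp = 2.1098
T2 = 353.4550 * 2.1098 = 745.7076 K

745.7076 K
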